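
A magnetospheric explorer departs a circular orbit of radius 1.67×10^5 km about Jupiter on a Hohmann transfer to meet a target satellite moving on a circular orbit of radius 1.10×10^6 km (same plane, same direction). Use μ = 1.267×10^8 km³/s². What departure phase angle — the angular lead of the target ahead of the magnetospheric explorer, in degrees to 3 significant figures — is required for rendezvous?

Semi-major axis of the transfer orbit: a_t = (1.670×10^5 + 1.100×10^6)/2 = 6.335×10^5 km.
Transfer time t = π√(a_t³/μ) = 1.407×10^5 s.
Target angular speed ω₂ = √(μ/r₂³) = 9.757×10^-6 rad/s.
Angle swept by the target during transfer: ω₂·t = 1.373 rad = 78.67°.
The magnetospheric explorer traverses 180° on the transfer ellipse, so the target must lead by 180° − 78.67° = 101°.

φ = 101°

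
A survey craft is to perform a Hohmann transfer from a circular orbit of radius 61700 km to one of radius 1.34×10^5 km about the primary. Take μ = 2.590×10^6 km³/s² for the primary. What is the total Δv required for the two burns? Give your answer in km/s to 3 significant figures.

Transfer-ellipse semi-major axis a_t = (r₁ + r₂)/2 = (61700 + 1.340×10^5)/2 = 97850 km.
At r₁ the circular-orbit speed is v₁ = √(μ/r₁) = 6.479 km/s.
On the transfer ellipse at r₁, vis-viva gives v_p = √[μ(2/r₁ − 1/a_t)] = 7.582 km/s.
First burn Δv₁ = |v_p − v₁| = 1.103 km/s.
Circular speed at r₂: v₂ = √(μ/r₂) = 4.3964 km/s.
Transfer-orbit speed at r₂: v_a = √[μ(2/r₂ − 1/a_t)] = 3.4911 km/s.
Second burn Δv₂ = |v₂ − v_a| = 0.9053 km/s.
Δv = Δv₁ + Δv₂ = 1.103 + 0.9053 = 2.008 km/s.

Δv = 2.01 km/s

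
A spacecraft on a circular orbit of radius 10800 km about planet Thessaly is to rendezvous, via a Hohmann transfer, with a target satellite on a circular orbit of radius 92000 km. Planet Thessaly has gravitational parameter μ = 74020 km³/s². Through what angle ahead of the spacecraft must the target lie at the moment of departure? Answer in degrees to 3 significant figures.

φ = 105°

Semi-major axis of the transfer orbit: a_t = (10800 + 92000)/2 = 51400 km.
Transfer time t = π√(a_t³/μ) = 1.346×10^5 s.
The target's mean motion on its circular orbit is ω₂ = √(μ/r₂³) = 9.750×10^-6 rad/s.
Angle swept by the target during transfer: ω₂·t = 1.312 rad = 75.17°.
Arrival is 180° from departure on the ellipse, so φ = 180° − 75.17° = 105°.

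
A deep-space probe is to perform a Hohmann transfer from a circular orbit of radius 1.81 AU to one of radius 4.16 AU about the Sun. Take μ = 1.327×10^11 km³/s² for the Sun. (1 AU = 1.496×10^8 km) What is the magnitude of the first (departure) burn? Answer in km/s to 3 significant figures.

Δv₁ = 4.00 km/s

In km: r₁ = 1.81 × 1.496×10^8 = 2.70776×10^8 km; r₂ = 4.16 × 1.496×10^8 = 6.22336×10^8 km.
Semi-major axis of the transfer orbit: a_t = (2.70776×10^8 + 6.22336×10^8)/2 = 4.46556×10^8 km.
Circular speed at r = 2.70776×10^8 km: v_c = √(μ/r) = 22.138 km/s.
Vis-viva on the transfer ellipse at r = 2.70776×10^8 km gives v_t = √[μ(2/r − 1/a_t)] = 26.134 km/s.
Δv₁ = |v_t − v_c| = |26.134 − 22.138| = 3.996 km/s.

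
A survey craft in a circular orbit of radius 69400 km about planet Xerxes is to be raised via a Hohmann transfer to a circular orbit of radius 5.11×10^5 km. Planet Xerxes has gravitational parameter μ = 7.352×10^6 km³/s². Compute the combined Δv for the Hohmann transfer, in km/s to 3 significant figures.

Semi-major axis of the transfer orbit: a_t = (69400 + 5.110×10^5)/2 = 2.902×10^5 km.
Circular speed at r₁: v₁ = √(μ/r₁) = √(7.352×10^6/69400) = 10.29255 km/s.
Transfer-orbit speed at r₁ (vis-viva): v_p = √[μ(2/r₁ − 1/a_t)] = 13.65793 km/s.
First burn Δv₁ = |v_p − v₁| = 3.3654 km/s.
Circular speed at r₂: v₂ = √(μ/r₂) = 3.7931 km/s.
Transfer-orbit speed at r₂: v_a = √[μ(2/r₂ − 1/a_t)] = 1.8549 km/s.
Second burn Δv₂ = |v₂ − v_a| = 1.9382 km/s.
Total Δv = Δv₁ + Δv₂ = 5.304 km/s.

Δv = 5.30 km/s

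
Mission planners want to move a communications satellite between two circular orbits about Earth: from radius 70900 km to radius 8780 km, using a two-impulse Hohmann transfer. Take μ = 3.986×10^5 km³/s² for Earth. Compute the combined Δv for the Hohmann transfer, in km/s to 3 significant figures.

Δv = 3.51 km/s

Transfer-ellipse semi-major axis a_t = (r₁ + r₂)/2 = (70900 + 8780)/2 = 39840 km.
Circular speed at r₁: v₁ = √(μ/r₁) = √(3.986×10^5/70900) = 2.371 km/s.
On the transfer ellipse at r₁, vis-viva gives v_a = √[μ(2/r₁ − 1/a_t)] = 1.113 km/s.
First burn Δv₁ = |v_a − v₁| = 1.258 km/s.
Circular speed at r₂: v₂ = √(μ/r₂) = 6.7379 km/s.
Transfer-orbit speed at r₂: v_p = √[μ(2/r₂ − 1/a_t)] = 8.9885 km/s.
Second burn Δv₂ = |v₂ − v_p| = 2.251 km/s.
Total Δv = Δv₁ + Δv₂ = 3.509 km/s.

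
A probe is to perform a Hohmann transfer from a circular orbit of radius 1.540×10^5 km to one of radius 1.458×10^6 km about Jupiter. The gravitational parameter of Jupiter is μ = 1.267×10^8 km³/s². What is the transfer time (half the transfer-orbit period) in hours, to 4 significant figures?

t = 56.10 hours

Transfer-ellipse semi-major axis a_t = (r₁ + r₂)/2 = (1.540×10^5 + 1.458×10^6)/2 = 8.060×10^5 km.
By Kepler's third law the transfer-orbit period is T = 2π√(a_t³/μ), so t = T/2 = 2.0196×10^5 s.
Converting: 2.0196×10^5 s ÷ 3600 s/hour = 56.10 hours.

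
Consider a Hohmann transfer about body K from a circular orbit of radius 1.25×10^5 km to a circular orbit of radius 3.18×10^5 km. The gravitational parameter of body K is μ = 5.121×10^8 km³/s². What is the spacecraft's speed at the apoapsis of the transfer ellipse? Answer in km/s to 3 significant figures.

v = 30.1 km/s

The Hohmann ellipse has a_t = (r₁ + r₂)/2 = 2.215×10^5 km.
At apoapsis, r = 3.180×10^5 km.
Vis-viva: v = √[μ(2/r − 1/a_t)] = √[5.121×10^8 × (2/3.180×10^5 − 1/2.215×10^5)] = 30.15 km/s.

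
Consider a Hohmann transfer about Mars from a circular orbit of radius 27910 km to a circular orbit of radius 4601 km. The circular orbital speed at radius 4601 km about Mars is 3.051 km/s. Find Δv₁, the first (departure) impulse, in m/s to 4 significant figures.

Δv₁ = 579.7 m/s

From the circular-orbit relation v² = μ/r at r = 4601 km: μ = v²r = (3.051)² × 4601 = 42828.9 km³/s².
Semi-major axis of the transfer orbit: a_t = (27910 + 4601)/2 = 16255.5 km.
Circular speed at r = 27910 km: v_c = √(μ/r) = 1.23876 km/s.
Vis-viva on the transfer ellipse at r = 27910 km gives v_t = √[μ(2/r − 1/a_t)] = 0.659044 km/s.
Δv₁ = |v_t − v_c| = |0.659044 − 1.23876| = 0.5797 km/s.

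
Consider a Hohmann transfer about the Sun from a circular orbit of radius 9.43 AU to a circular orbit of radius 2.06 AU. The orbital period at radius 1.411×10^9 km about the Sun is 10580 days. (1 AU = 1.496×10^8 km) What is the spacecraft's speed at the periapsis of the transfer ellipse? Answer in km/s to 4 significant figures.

From Kepler's third law T² = 4π²r³/μ at r = 1.411×10^9 km, T = 10580 days = 10580 × 86400 s = 9.14112×10^8 s: μ = 4π²r³/T² = 1.32722×10^11 km³/s².
In km: r₁ = 9.43 × 1.496×10^8 = 1.410728×10^9 km; r₂ = 2.06 × 1.496×10^8 = 3.08176×10^8 km.
Transfer-ellipse semi-major axis a_t = (r₁ + r₂)/2 = (1.410728×10^9 + 3.08176×10^8)/2 = 8.59452×10^8 km.
At periapsis, r = 3.08176×10^8 km.
Vis-viva: v = √[μ(2/r − 1/a_t)] = √[1.32722×10^11 × (2/3.08176×10^8 − 1/8.59452×10^8)] = 26.59 km/s.

v = 26.59 km/s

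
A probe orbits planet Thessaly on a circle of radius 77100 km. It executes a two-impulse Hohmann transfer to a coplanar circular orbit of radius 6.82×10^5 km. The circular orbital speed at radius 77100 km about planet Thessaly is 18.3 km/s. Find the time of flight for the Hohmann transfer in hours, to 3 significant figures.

From the circular-orbit relation v² = μ/r at r = 77100 km: μ = v²r = (18.3)² × 77100 = 2.58200×10^7 km³/s².
The Hohmann ellipse has a_t = (r₁ + r₂)/2 = 3.7955×10^5 km.
Transfer time t = π√(a_t³/μ) = π√((3.7955×10^5)³ / 2.58200×10^7) = 1.446×10^5 s.
Converting: 1.446×10^5 s ÷ 3600 s/hour = 40.2 hours.

t = 40.2 hours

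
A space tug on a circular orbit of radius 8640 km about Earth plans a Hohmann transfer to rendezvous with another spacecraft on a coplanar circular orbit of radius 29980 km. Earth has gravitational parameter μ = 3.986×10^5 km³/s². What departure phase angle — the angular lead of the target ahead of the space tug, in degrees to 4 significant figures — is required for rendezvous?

Transfer-ellipse semi-major axis a_t = (r₁ + r₂)/2 = (8640 + 29980)/2 = 19310 km.
Transfer time t = π√(a_t³/μ) = 13352 s.
The target's mean motion on its circular orbit is ω₂ = √(μ/r₂³) = 1.2162×10^-4 rad/s.
Angle swept by the target during transfer: ω₂·t = 1.624 rad = 93.05°.
The space tug traverses 180° on the transfer ellipse, so the target must lead by 180° − 93.05° = 86.95°.

φ = 86.95°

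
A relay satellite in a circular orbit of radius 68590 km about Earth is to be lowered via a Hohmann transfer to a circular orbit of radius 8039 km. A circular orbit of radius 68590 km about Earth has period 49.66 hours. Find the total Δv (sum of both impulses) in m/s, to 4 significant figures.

From Kepler's third law T² = 4π²r³/μ at r = 68590 km, T = 49.66 hours = 49.66 × 3600 s = 1.78776×10^5 s: μ = 4π²r³/T² = 3.98588×10^5 km³/s².
Transfer-ellipse semi-major axis a_t = (r₁ + r₂)/2 = (68590 + 8039)/2 = 38314.5 km.
Circular speed at r₁: v₁ = √(μ/r₁) = √(3.98588×10^5/68590) = 2.4106 km/s.
Transfer-orbit speed at r₁ (v² = μ(2/r − 1/a)): v_a = √[μ(2/r₁ − 1/a_t)] = 1.1042 km/s.
First burn Δv₁ = |v_a − v₁| = 1.306 km/s.
At r₂, v₂ = √(μ/r₂) = 7.041 km/s.
Transfer-orbit speed at r₂: v_p = √[μ(2/r₂ − 1/a_t)] = 9.421 km/s.
Second burn Δv₂ = |v₂ − v_p| = 2.380 km/s.
Δv = Δv₁ + Δv₂ = 1.306 + 2.380 = 3.686 km/s.

Δv = 3686 m/s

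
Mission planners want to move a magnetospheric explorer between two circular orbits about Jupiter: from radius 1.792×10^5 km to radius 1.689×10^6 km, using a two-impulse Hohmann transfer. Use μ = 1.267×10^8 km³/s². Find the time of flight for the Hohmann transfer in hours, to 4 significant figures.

t = 69.99 hours

Semi-major axis of the transfer orbit: a_t = (1.792×10^5 + 1.689×10^6)/2 = 9.341×10^5 km.
Half the transfer-orbit period gives t = π√(a_t³/μ) = 2.5197×10^5 s.
Converting: 2.5197×10^5 s ÷ 3600 s/hour = 69.99 hours.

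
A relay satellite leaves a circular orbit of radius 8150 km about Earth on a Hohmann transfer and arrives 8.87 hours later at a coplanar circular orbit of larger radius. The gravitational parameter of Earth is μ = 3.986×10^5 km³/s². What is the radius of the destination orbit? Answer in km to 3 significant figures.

Transfer time t = 8.87 hours = 31932 s, and t = π√(a_t³/μ).
So a_t = (μ t²/π²)^(1/3) = (3.986×10^5 × (31932)² / π²)^(1/3) = 34533 km.
Since a_t = (r₁ + r₂)/2, r₂ = 2a_t − r₁ = 2×34533 − 8150 = 60916 km.

r₂ = 60900 km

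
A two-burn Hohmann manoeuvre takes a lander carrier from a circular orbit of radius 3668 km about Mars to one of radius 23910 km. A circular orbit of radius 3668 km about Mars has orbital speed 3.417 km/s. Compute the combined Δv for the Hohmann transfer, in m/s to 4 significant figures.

From the circular-orbit relation v² = μ/r at r = 3668 km: μ = v²r = (3.417)² × 3668 = 42827.2 km³/s².
Transfer-ellipse semi-major axis a_t = (r₁ + r₂)/2 = (3668 + 23910)/2 = 13789 km.
At r₁ the circular-orbit speed is v₁ = √(μ/r₁) = 3.417 km/s.
Transfer-orbit speed at r₁ (vis-viva): v_p = √[μ(2/r₁ − 1/a_t)] = 4.500 km/s.
First burn Δv₁ = |v_p − v₁| = 1.083 km/s.
At r₂, v₂ = √(μ/r₂) = 1.3384 km/s.
Transfer-orbit speed at r₂: v_a = √[μ(2/r₂ − 1/a_t)] = 0.69027 km/s.
Second burn Δv₂ = |v₂ − v_a| = 0.6481 km/s.
Total Δv = Δv₁ + Δv₂ = 1.731 km/s.

Δv = 1731 m/s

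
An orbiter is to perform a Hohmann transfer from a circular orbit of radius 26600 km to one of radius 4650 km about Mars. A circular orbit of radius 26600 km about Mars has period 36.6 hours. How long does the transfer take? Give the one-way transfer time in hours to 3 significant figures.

From Kepler's third law T² = 4π²r³/μ at r = 26600 km, T = 36.6 hours = 36.6 × 3600 s = 1.3176×10^5 s: μ = 4π²r³/T² = 42799.4 km³/s².
Transfer-ellipse semi-major axis a_t = (r₁ + r₂)/2 = (26600 + 4650)/2 = 15625 km.
Half the transfer-orbit period gives t = π√(a_t³/μ) = 29660 s.
Converting: 29660 s ÷ 3600 s/hour = 8.24 hours.

t = 8.24 hours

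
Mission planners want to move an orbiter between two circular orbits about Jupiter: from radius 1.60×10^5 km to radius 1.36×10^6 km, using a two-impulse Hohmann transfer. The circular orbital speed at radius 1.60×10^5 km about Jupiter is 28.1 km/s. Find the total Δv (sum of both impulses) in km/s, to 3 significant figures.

From the circular-orbit relation v² = μ/r at r = 1.60×10^5 km: μ = v²r = (28.1)² × 1.60×10^5 = 1.26338×10^8 km³/s².
Semi-major axis of the transfer orbit: a_t = (1.600×10^5 + 1.360×10^6)/2 = 7.600×10^5 km.
At r₁ the circular-orbit speed is v₁ = √(μ/r₁) = 28.10 km/s.
On the transfer ellipse at r₁, v² = μ(2/r − 1/a) gives v_p = √[μ(2/r₁ − 1/a_t)] = 37.59 km/s.
First burn Δv₁ = |v_p − v₁| = 9.490 km/s.
Circular speed at r₂: v₂ = √(μ/r₂) = 9.638 km/s.
Transfer-orbit speed at r₂: v_a = √[μ(2/r₂ − 1/a_t)] = 4.422 km/s.
Second burn Δv₂ = |v₂ − v_a| = 5.216 km/s.
Δv = Δv₁ + Δv₂ = 9.490 + 5.216 = 14.71 km/s.

Δv = 14.7 km/s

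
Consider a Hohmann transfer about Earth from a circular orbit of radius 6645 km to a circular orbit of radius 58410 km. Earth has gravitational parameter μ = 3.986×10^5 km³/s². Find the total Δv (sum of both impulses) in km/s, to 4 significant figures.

Semi-major axis of the transfer orbit: a_t = (6645 + 58410)/2 = 32527.5 km.
At r₁ the circular-orbit speed is v₁ = √(μ/r₁) = 7.74500 km/s.
Transfer-orbit speed at r₁ (v² = μ(2/r − 1/a)): v_p = √[μ(2/r₁ − 1/a_t)] = 10.3786 km/s.
First burn Δv₁ = |v_p − v₁| = 2.6336 km/s.
Circular speed at r₂: v₂ = √(μ/r₂) = 2.6123 km/s.
Transfer-orbit speed at r₂: v_a = √[μ(2/r₂ − 1/a_t)] = 1.1807 km/s.
Second burn Δv₂ = |v₂ − v_a| = 1.4316 km/s.
Total Δv = Δv₁ + Δv₂ = 4.065 km/s.

Δv = 4.065 km/s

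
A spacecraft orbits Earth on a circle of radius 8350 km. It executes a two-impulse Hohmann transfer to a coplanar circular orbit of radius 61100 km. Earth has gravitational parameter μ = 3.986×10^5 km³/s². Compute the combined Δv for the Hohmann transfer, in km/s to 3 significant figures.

Δv = 3.56 km/s

The Hohmann ellipse has a_t = (r₁ + r₂)/2 = 34725 km.
Circular speed at r₁: v₁ = √(μ/r₁) = √(3.986×10^5/8350) = 6.90916 km/s.
On the transfer ellipse at r₁, vis-viva gives v_p = √[μ(2/r₁ − 1/a_t)] = 9.16484 km/s.
First burn Δv₁ = |v_p − v₁| = 2.2557 km/s.
Circular speed at r₂: v₂ = √(μ/r₂) = 2.5542 km/s.
Transfer-orbit speed at r₂: v_a = √[μ(2/r₂ − 1/a_t)] = 1.2525 km/s.
Second burn Δv₂ = |v₂ − v_a| = 1.3017 km/s.
Δv = Δv₁ + Δv₂ = 2.2557 + 1.3017 = 3.557 km/s.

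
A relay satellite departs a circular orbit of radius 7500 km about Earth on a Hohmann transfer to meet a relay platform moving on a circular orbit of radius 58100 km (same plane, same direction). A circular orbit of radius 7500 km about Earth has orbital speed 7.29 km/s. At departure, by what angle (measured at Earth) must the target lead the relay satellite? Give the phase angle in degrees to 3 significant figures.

φ = 104°

From the circular-orbit relation v² = μ/r at r = 7500 km: μ = v²r = (7.29)² × 7500 = 3.98581×10^5 km³/s².
Semi-major axis of the transfer orbit: a_t = (7500 + 58100)/2 = 32800 km.
The half-period of the transfer ellipse is t = π√(a_t³/μ) = 29560 s.
Target angular speed ω₂ = √(μ/r₂³) = 4.508×10^-5 rad/s.
Angle swept by the target during transfer: ω₂·t = 1.3326 rad = 76.35°.
Arrival is 180° from departure on the ellipse, so φ = 180° − 76.35° = 104°.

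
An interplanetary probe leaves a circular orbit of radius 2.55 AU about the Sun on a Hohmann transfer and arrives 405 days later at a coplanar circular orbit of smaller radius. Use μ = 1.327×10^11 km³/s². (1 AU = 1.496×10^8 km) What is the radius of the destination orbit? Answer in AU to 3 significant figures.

r₂ = 0.851 AU

In km: r₁ = 2.55 × 1.496×10^8 = 3.8148×10^8 km.
Transfer time t = 405 days = 3.4992×10^7 s, and t = π√(a_t³/μ).
So a_t = (μ t²/π²)^(1/3) = (1.327×10^11 × (3.4992×10^7)² / π²)^(1/3) = 2.5439×10^8 km.
Since a_t = (r₁ + r₂)/2, r₂ = 2a_t − r₁ = 2×2.5439×10^8 − 3.8148×10^8 = 1.273×10^8 km.
In AU: r₂ = 1.273×10^8 / 1.496×10^8 = 0.851 AU.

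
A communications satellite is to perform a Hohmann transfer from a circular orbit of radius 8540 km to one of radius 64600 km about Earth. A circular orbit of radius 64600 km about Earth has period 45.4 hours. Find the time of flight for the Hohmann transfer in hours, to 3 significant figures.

From Kepler's third law T² = 4π²r³/μ at r = 64600 km, T = 45.4 hours = 45.4 × 3600 s = 1.6344×10^5 s: μ = 4π²r³/T² = 3.98419×10^5 km³/s².
The Hohmann ellipse has a_t = (r₁ + r₂)/2 = 36570 km.
By Kepler's third law the transfer-orbit period is T = 2π√(a_t³/μ), so t = T/2 = 34810 s.
Converting: 34810 s ÷ 3600 s/hour = 9.67 hours.

t = 9.67 hours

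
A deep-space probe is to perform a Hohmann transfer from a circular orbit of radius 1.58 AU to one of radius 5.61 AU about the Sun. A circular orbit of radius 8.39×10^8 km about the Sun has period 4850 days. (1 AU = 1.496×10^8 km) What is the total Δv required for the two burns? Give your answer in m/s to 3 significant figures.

Δv = 10100 m/s

From Kepler's third law T² = 4π²r³/μ at r = 8.39×10^8 km, T = 4850 days = 4850 × 86400 s = 4.1904×10^8 s: μ = 4π²r³/T² = 1.32781×10^11 km³/s².
In km: r₁ = 1.58 × 1.496×10^8 = 2.36368×10^8 km; r₂ = 5.61 × 1.496×10^8 = 8.39256×10^8 km.
Transfer-ellipse semi-major axis a_t = (r₁ + r₂)/2 = (2.36368×10^8 + 8.39256×10^8)/2 = 5.37812×10^8 km.
Circular speed at r₁: v₁ = √(μ/r₁) = √(1.32781×10^11/2.36368×10^8) = 23.7013 km/s.
Transfer-orbit speed at r₁ (vis-viva equation): v_p = √[μ(2/r₁ − 1/a_t)] = 29.6077 km/s.
First burn Δv₁ = |v_p − v₁| = 5.906 km/s.
At r₂, v₂ = √(μ/r₂) = 12.57825 km/s.
Transfer-orbit speed at r₂: v_a = √[μ(2/r₂ − 1/a_t)] = 8.338716 km/s.
Second burn Δv₂ = |v₂ − v_a| = 4.240 km/s.
Total Δv = Δv₁ + Δv₂ = 10.15 km/s.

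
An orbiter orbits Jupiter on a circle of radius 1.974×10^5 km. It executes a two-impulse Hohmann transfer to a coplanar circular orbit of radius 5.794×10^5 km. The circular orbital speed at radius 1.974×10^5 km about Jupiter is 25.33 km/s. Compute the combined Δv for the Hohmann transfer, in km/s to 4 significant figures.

Δv = 9.852 km/s

From the circular-orbit relation v² = μ/r at r = 1.974×10^5 km: μ = v²r = (25.33)² × 1.974×10^5 = 1.26654×10^8 km³/s².
Semi-major axis of the transfer orbit: a_t = (1.974×10^5 + 5.794×10^5)/2 = 3.884×10^5 km.
At r₁ the circular-orbit speed is v₁ = √(μ/r₁) = 25.330 km/s.
Transfer-orbit speed at r₁ (v² = μ(2/r − 1/a)): v_p = √[μ(2/r₁ − 1/a_t)] = 30.937 km/s.
First burn Δv₁ = |v_p − v₁| = 5.607 km/s.
At r₂, v₂ = √(μ/r₂) = 14.785 km/s.
Transfer-orbit speed at r₂: v_a = √[μ(2/r₂ − 1/a_t)] = 10.540 km/s.
Second burn Δv₂ = |v₂ − v_a| = 4.245 km/s.
Total Δv = Δv₁ + Δv₂ = 9.852 km/s.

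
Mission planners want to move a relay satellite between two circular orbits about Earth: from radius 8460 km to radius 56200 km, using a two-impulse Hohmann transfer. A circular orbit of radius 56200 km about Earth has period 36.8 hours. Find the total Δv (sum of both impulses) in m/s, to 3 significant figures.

Δv = 3490 m/s

From Kepler's third law T² = 4π²r³/μ at r = 56200 km, T = 36.8 hours = 36.8 × 3600 s = 1.3248×10^5 s: μ = 4π²r³/T² = 3.99271×10^5 km³/s².
Transfer-ellipse semi-major axis a_t = (r₁ + r₂)/2 = (8460 + 56200)/2 = 32330 km.
Circular speed at r₁: v₁ = √(μ/r₁) = √(3.99271×10^5/8460) = 6.870 km/s.
On the transfer ellipse at r₁, vis-viva gives v_p = √[μ(2/r₁ − 1/a_t)] = 9.058 km/s.
First burn Δv₁ = |v_p − v₁| = 2.188 km/s.
At r₂, v₂ = √(μ/r₂) = 2.665 km/s.
Transfer-orbit speed at r₂: v_a = √[μ(2/r₂ − 1/a_t)] = 1.363 km/s.
Second burn Δv₂ = |v₂ − v_a| = 1.302 km/s.
Δv = Δv₁ + Δv₂ = 2.188 + 1.302 = 3.490 km/s.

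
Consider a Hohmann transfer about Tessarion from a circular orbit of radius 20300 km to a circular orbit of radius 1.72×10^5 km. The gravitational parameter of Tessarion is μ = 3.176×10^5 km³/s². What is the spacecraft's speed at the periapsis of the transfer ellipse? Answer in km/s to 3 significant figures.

v = 5.29 km/s

Transfer-ellipse semi-major axis a_t = (r₁ + r₂)/2 = (20300 + 1.720×10^5)/2 = 96150 km.
At periapsis, r = 20300 km.
Applying v² = μ(2/r − 1/a_t): v = 5.290 km/s.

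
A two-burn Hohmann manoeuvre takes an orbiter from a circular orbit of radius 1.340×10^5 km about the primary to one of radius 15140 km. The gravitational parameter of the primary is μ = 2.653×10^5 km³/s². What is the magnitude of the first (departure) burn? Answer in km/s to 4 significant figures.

Δv₁ = 0.7731 km/s

Transfer-ellipse semi-major axis a_t = (r₁ + r₂)/2 = (1.340×10^5 + 15140)/2 = 74570 km.
Circular speed at r = 1.340×10^5 km: v_c = √(μ/r) = 1.4071 km/s.
Vis-viva on the transfer ellipse at r = 1.340×10^5 km gives v_t = √[μ(2/r − 1/a_t)] = 0.63401 km/s.
Δv₁ = |v_t − v_c| = |0.63401 − 1.4071| = 0.7731 km/s.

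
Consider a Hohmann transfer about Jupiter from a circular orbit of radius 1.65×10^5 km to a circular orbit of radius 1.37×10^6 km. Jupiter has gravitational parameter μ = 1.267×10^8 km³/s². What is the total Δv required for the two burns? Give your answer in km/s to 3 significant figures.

Semi-major axis of the transfer orbit: a_t = (1.650×10^5 + 1.370×10^6)/2 = 7.675×10^5 km.
At r₁ the circular-orbit speed is v₁ = √(μ/r₁) = 27.711 km/s.
Transfer-orbit speed at r₁ (vis-viva equation): v_p = √[μ(2/r₁ − 1/a_t)] = 37.023 km/s.
First burn Δv₁ = |v_p − v₁| = 9.312 km/s.
At r₂, v₂ = √(μ/r₂) = 9.617 km/s.
Transfer-orbit speed at r₂: v_a = √[μ(2/r₂ − 1/a_t)] = 4.459 km/s.
Second burn Δv₂ = |v₂ − v_a| = 5.158 km/s.
Total Δv = Δv₁ + Δv₂ = 14.47 km/s.

Δv = 14.5 km/s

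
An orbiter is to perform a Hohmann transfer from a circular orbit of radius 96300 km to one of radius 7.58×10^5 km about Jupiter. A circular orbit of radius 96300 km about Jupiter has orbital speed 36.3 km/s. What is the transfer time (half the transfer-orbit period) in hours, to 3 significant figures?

t = 21.6 hours

From the circular-orbit relation v² = μ/r at r = 96300 km: μ = v²r = (36.3)² × 96300 = 1.26894×10^8 km³/s².
The Hohmann ellipse has a_t = (r₁ + r₂)/2 = 4.2715×10^5 km.
Half the transfer-orbit period gives t = π√(a_t³/μ) = 77860 s.
Converting: 77860 s ÷ 3600 s/hour = 21.6 hours.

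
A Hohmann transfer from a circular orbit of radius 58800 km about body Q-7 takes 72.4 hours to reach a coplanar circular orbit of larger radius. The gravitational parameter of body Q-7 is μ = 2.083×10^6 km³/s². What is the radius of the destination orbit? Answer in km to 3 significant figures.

r₂ = 4.27×10^5 km

Transfer time t = 72.4 hours = 2.6064×10^5 s, and t = π√(a_t³/μ).
So a_t = (μ t²/π²)^(1/3) = (2.083×10^6 × (2.6064×10^5)² / π²)^(1/3) = 2.4294×10^5 km.
Since a_t = (r₁ + r₂)/2, r₂ = 2a_t − r₁ = 2×2.4294×10^5 − 58800 = 4.2708×10^5 km.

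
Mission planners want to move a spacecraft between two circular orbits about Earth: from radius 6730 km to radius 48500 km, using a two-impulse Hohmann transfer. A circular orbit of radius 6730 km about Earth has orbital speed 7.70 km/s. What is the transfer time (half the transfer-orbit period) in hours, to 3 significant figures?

t = 6.34 hours

From the circular-orbit relation v² = μ/r at r = 6730 km: μ = v²r = (7.70)² × 6730 = 3.99022×10^5 km³/s².
The Hohmann ellipse has a_t = (r₁ + r₂)/2 = 27615 km.
Half the transfer-orbit period gives t = π√(a_t³/μ) = 22820 s.
Converting: 22820 s ÷ 3600 s/hour = 6.34 hours.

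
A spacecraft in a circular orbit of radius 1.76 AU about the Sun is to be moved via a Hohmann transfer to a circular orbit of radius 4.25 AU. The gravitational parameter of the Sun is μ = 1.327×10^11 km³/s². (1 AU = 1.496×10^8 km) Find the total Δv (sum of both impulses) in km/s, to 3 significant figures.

In km: r₁ = 1.76 × 1.496×10^8 = 2.63296×10^8 km; r₂ = 4.25 × 1.496×10^8 = 6.358×10^8 km.
Semi-major axis of the transfer orbit: a_t = (2.63296×10^8 + 6.358×10^8)/2 = 4.49548×10^8 km.
Circular speed at r₁: v₁ = √(μ/r₁) = √(1.327×10^11/2.63296×10^8) = 22.4498 km/s.
Transfer-orbit speed at r₁ (vis-viva): v_p = √[μ(2/r₁ − 1/a_t)] = 26.6984 km/s.
First burn Δv₁ = |v_p − v₁| = 4.2486 km/s.
Circular speed at r₂: v₂ = √(μ/r₂) = 14.4469 km/s.
Transfer-orbit speed at r₂: v_a = √[μ(2/r₂ − 1/a_t)] = 11.0563 km/s.
Second burn Δv₂ = |v₂ − v_a| = 3.3906 km/s.
Δv = Δv₁ + Δv₂ = 4.2486 + 3.3906 = 7.639 km/s.

Δv = 7.64 km/s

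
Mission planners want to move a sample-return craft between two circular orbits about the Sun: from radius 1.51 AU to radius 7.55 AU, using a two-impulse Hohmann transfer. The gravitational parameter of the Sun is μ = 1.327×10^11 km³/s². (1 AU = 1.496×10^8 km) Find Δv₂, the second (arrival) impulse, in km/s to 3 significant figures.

Δv₂ = 4.58 km/s

In km: r₁ = 1.51 × 1.496×10^8 = 2.25896×10^8 km; r₂ = 7.55 × 1.496×10^8 = 1.12948×10^9 km.
Transfer-ellipse semi-major axis a_t = (r₁ + r₂)/2 = (2.25896×10^8 + 1.12948×10^9)/2 = 6.77688×10^8 km.
On the circular orbit at r = 1.12948×10^9 km, v_c = √(μ/r) = 10.839 km/s.
Vis-viva on the transfer ellipse at r = 1.12948×10^9 km gives v_t = √[μ(2/r − 1/a_t)] = 6.2580 km/s.
Δv₂ = |v_t − v_c| = |6.2580 − 10.839| = 4.581 km/s.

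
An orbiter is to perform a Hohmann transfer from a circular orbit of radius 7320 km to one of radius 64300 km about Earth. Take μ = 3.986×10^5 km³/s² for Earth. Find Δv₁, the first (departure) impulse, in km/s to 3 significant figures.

Δv₁ = 2.51 km/s

The Hohmann ellipse has a_t = (r₁ + r₂)/2 = 35810 km.
Circular speed at r = 7320 km: v_c = √(μ/r) = 7.379 km/s.
Vis-viva on the transfer ellipse at r = 7320 km gives v_t = √[μ(2/r − 1/a_t)] = 9.888 km/s.
Δv₁ = |v_t − v_c| = |9.888 − 7.379| = 2.509 km/s.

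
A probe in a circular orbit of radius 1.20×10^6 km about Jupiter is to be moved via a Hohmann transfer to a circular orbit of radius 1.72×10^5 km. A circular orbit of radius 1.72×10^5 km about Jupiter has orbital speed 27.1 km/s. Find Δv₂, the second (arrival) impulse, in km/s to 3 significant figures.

From the circular-orbit relation v² = μ/r at r = 1.72×10^5 km: μ = v²r = (27.1)² × 1.72×10^5 = 1.26319×10^8 km³/s².
The Hohmann ellipse has a_t = (r₁ + r₂)/2 = 6.860×10^5 km.
Circular speed at r = 1.720×10^5 km: v_c = √(μ/r) = 27.100 km/s.
Vis-viva on the transfer ellipse at r = 1.720×10^5 km gives v_t = √[μ(2/r − 1/a_t)] = 35.842 km/s.
Δv₂ = |v_t − v_c| = |35.842 − 27.100| = 8.742 km/s.

Δv₂ = 8.74 km/s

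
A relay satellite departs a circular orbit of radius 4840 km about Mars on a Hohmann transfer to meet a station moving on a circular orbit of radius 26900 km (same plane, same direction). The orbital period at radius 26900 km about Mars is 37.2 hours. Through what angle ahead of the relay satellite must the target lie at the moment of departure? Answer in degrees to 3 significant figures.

From Kepler's third law T² = 4π²r³/μ at r = 26900 km, T = 37.2 hours = 37.2 × 3600 s = 1.3392×10^5 s: μ = 4π²r³/T² = 42847.5 km³/s².
Transfer-ellipse semi-major axis a_t = (r₁ + r₂)/2 = (4840 + 26900)/2 = 15870 km.
The half-period of the transfer ellipse is t = π√(a_t³/μ) = 30340 s.
The target's mean motion on its circular orbit is ω₂ = √(μ/r₂³) = 4.692×10^-5 rad/s.
Angle swept by the target during transfer: ω₂·t = 1.4236 rad = 81.57°.
The relay satellite traverses 180° on the transfer ellipse, so the target must lead by 180° − 81.57° = 98.4°.

φ = 98.4°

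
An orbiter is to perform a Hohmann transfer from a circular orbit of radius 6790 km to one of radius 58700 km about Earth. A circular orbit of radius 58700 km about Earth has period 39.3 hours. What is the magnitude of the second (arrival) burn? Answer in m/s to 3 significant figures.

From Kepler's third law T² = 4π²r³/μ at r = 58700 km, T = 39.3 hours = 39.3 × 3600 s = 1.4148×10^5 s: μ = 4π²r³/T² = 3.98918×10^5 km³/s².
Transfer-ellipse semi-major axis a_t = (r₁ + r₂)/2 = (6790 + 58700)/2 = 32745 km.
Circular speed at r = 58700 km: v_c = √(μ/r) = 2.607 km/s.
Vis-viva on the transfer ellipse at r = 58700 km gives v_t = √[μ(2/r − 1/a_t)] = 1.187 km/s.
Δv₂ = |v_t − v_c| = |1.187 − 2.607| = 1.420 km/s.

Δv₂ = 1420 m/s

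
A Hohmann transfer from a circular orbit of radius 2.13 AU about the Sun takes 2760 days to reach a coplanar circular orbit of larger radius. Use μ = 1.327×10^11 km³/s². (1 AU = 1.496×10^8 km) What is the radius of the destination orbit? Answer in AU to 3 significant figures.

r₂ = 10.1 AU

In km: r₁ = 2.13 × 1.496×10^8 = 3.18648×10^8 km.
Transfer time t = 2760 days = 2.38464×10^8 s, and t = π√(a_t³/μ).
So a_t = (μ t²/π²)^(1/3) = (1.327×10^11 × (2.38464×10^8)² / π²)^(1/3) = 9.1441×10^8 km.
Since a_t = (r₁ + r₂)/2, r₂ = 2a_t − r₁ = 2×9.1441×10^8 − 3.18648×10^8 = 1.510172×10^9 km.
In AU: r₂ = 1.510172×10^9 / 1.496×10^8 = 10.1 AU.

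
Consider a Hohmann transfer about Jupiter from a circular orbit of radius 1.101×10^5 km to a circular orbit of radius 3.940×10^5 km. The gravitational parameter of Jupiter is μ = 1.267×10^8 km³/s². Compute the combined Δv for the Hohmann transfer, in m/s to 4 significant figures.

Δv = 14570 m/s

Transfer-ellipse semi-major axis a_t = (r₁ + r₂)/2 = (1.101×10^5 + 3.940×10^5)/2 = 2.5205×10^5 km.
At r₁ the circular-orbit speed is v₁ = √(μ/r₁) = 33.92 km/s.
On the transfer ellipse at r₁, v² = μ(2/r − 1/a) gives v_p = √[μ(2/r₁ − 1/a_t)] = 42.41 km/s.
First burn Δv₁ = |v_p − v₁| = 8.490 km/s.
Circular speed at r₂: v₂ = √(μ/r₂) = 17.932473 km/s.
Transfer-orbit speed at r₂: v_a = √[μ(2/r₂ − 1/a_t)] = 11.851969 km/s.
Second burn Δv₂ = |v₂ − v_a| = 6.081 km/s.
Total Δv = Δv₁ + Δv₂ = 14.57 km/s.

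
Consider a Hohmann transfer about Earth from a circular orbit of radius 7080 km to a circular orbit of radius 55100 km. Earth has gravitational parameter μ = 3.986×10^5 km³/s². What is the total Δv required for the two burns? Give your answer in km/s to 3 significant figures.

Δv = 3.89 km/s

Transfer-ellipse semi-major axis a_t = (r₁ + r₂)/2 = (7080 + 55100)/2 = 31090 km.
Circular speed at r₁: v₁ = √(μ/r₁) = √(3.986×10^5/7080) = 7.503 km/s.
Transfer-orbit speed at r₁ (vis-viva): v_p = √[μ(2/r₁ − 1/a_t)] = 9.989 km/s.
First burn Δv₁ = |v_p − v₁| = 2.486 km/s.
Circular speed at r₂: v₂ = √(μ/r₂) = 2.690 km/s.
Transfer-orbit speed at r₂: v_a = √[μ(2/r₂ − 1/a_t)] = 1.284 km/s.
Second burn Δv₂ = |v₂ − v_a| = 1.406 km/s.
Total Δv = Δv₁ + Δv₂ = 3.892 km/s.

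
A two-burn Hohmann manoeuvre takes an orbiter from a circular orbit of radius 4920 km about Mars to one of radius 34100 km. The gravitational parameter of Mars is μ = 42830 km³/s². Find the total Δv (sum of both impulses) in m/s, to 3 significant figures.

Δv = 1510 m/s

Semi-major axis of the transfer orbit: a_t = (4920 + 34100)/2 = 19510 km.
At r₁ the circular-orbit speed is v₁ = √(μ/r₁) = 2.9505 km/s.
On the transfer ellipse at r₁, v² = μ(2/r − 1/a) gives v_p = √[μ(2/r₁ − 1/a_t)] = 3.9007 km/s.
First burn Δv₁ = |v_p − v₁| = 0.9502 km/s.
At r₂, v₂ = √(μ/r₂) = 1.1207 km/s.
Transfer-orbit speed at r₂: v_a = √[μ(2/r₂ − 1/a_t)] = 0.56280 km/s.
Second burn Δv₂ = |v₂ − v_a| = 0.5579 km/s.
Total Δv = Δv₁ + Δv₂ = 1.508 km/s.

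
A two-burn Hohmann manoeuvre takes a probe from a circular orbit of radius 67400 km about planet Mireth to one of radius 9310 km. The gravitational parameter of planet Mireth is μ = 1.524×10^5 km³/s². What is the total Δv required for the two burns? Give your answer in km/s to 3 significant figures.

The Hohmann ellipse has a_t = (r₁ + r₂)/2 = 38355 km.
At r₁ the circular-orbit speed is v₁ = √(μ/r₁) = 1.5037 km/s.
Transfer-orbit speed at r₁ (v² = μ(2/r − 1/a)): v_a = √[μ(2/r₁ − 1/a_t)] = 0.74084 km/s.
First burn Δv₁ = |v_a − v₁| = 0.7629 km/s.
At r₂, v₂ = √(μ/r₂) = 4.046 km/s.
Transfer-orbit speed at r₂: v_p = √[μ(2/r₂ − 1/a_t)] = 5.363 km/s.
Second burn Δv₂ = |v₂ − v_p| = 1.317 km/s.
Total Δv = Δv₁ + Δv₂ = 2.080 km/s.

Δv = 2.08 km/s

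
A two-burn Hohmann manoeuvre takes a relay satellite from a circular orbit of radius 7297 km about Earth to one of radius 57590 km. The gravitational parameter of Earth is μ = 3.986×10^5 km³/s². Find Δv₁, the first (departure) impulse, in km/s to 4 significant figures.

Transfer-ellipse semi-major axis a_t = (r₁ + r₂)/2 = (7297 + 57590)/2 = 32443.5 km.
Circular speed at r = 7297 km: v_c = √(μ/r) = 7.391 km/s.
Transfer-orbit speed at the same r (vis-viva, a = a_t): v_t = √[μ(2/r − 1/a_t)] = 9.847 km/s.
Δv₁ = |v_t − v_c| = |9.847 − 7.391| = 2.456 km/s.

Δv₁ = 2.456 km/s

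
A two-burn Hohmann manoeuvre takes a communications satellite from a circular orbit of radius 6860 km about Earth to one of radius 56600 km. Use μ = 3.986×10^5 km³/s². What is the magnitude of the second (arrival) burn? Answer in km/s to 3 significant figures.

Δv₂ = 1.42 km/s

The Hohmann ellipse has a_t = (r₁ + r₂)/2 = 31730 km.
Circular speed at r = 56600 km: v_c = √(μ/r) = 2.654 km/s.
Vis-viva on the transfer ellipse at r = 56600 km gives v_t = √[μ(2/r − 1/a_t)] = 1.234 km/s.
Δv₂ = |v_t − v_c| = |1.234 − 2.654| = 1.420 km/s.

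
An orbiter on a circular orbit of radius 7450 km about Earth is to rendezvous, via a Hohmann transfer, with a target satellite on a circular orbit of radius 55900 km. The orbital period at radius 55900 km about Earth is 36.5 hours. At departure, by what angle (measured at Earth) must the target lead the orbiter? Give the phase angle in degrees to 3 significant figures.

φ = 103°

From Kepler's third law T² = 4π²r³/μ at r = 55900 km, T = 36.5 hours = 36.5 × 3600 s = 1.314×10^5 s: μ = 4π²r³/T² = 3.99397×10^5 km³/s².
Transfer-ellipse semi-major axis a_t = (r₁ + r₂)/2 = (7450 + 55900)/2 = 31675 km.
Transfer time t = π√(a_t³/μ) = 28020 s.
Target angular speed ω₂ = √(μ/r₂³) = 4.782×10^-5 rad/s.
Angle swept by the target during transfer: ω₂·t = 1.340 rad = 76.78°.
The orbiter traverses 180° on the transfer ellipse, so the target must lead by 180° − 76.78° = 103°.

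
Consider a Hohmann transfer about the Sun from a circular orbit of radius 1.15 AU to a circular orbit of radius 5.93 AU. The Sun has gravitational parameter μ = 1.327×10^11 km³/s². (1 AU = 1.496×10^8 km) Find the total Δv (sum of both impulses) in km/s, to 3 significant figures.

In km: r₁ = 1.15 × 1.496×10^8 = 1.7204×10^8 km; r₂ = 5.93 × 1.496×10^8 = 8.87128×10^8 km.
The Hohmann ellipse has a_t = (r₁ + r₂)/2 = 5.29584×10^8 km.
At r₁ the circular-orbit speed is v₁ = √(μ/r₁) = 27.773 km/s.
On the transfer ellipse at r₁, vis-viva equation gives v_p = √[μ(2/r₁ − 1/a_t)] = 35.946 km/s.
First burn Δv₁ = |v_p − v₁| = 8.173 km/s.
At r₂, v₂ = √(μ/r₂) = 12.23045 km/s.
Transfer-orbit speed at r₂: v_a = √[μ(2/r₂ − 1/a_t)] = 6.970912 km/s.
Second burn Δv₂ = |v₂ − v_a| = 5.260 km/s.
Total Δv = Δv₁ + Δv₂ = 13.43 km/s.

Δv = 13.4 km/s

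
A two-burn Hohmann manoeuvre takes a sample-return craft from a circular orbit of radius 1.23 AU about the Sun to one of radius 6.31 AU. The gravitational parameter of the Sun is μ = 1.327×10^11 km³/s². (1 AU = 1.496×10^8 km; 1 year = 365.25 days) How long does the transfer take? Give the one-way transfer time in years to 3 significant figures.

t = 3.66 years

In km: r₁ = 1.23 × 1.496×10^8 = 1.84008×10^8 km; r₂ = 6.31 × 1.496×10^8 = 9.43976×10^8 km.
Semi-major axis of the transfer orbit: a_t = (1.84008×10^8 + 9.43976×10^8)/2 = 5.63992×10^8 km.
Half the transfer-orbit period gives t = π√(a_t³/μ) = 1.155×10^8 s.
Converting: 1.155×10^8 s ÷ 3.15576×10^7 s/year (365.25 × 86400) = 3.66 years.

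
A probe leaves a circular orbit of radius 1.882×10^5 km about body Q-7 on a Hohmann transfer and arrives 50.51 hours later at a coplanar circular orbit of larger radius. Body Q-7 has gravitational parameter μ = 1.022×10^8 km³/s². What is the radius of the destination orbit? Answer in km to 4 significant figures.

r₂ = 1.211×10^6 km

Transfer time t = 50.51 hours = 1.81836×10^5 s, and t = π√(a_t³/μ).
So a_t = (μ t²/π²)^(1/3) = (1.022×10^8 × (1.81836×10^5)² / π²)^(1/3) = 6.9958×10^5 km.
Since a_t = (r₁ + r₂)/2, r₂ = 2a_t − r₁ = 2×6.9958×10^5 − 1.882×10^5 = 1.21096×10^6 km.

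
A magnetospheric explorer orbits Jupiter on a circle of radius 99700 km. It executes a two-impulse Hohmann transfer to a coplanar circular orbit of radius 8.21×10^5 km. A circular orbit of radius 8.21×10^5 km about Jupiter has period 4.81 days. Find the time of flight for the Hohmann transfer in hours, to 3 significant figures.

t = 24.2 hours

From Kepler's third law T² = 4π²r³/μ at r = 8.21×10^5 km, T = 4.81 days = 4.81 × 86400 s = 4.15584×10^5 s: μ = 4π²r³/T² = 1.26494×10^8 km³/s².
The Hohmann ellipse has a_t = (r₁ + r₂)/2 = 4.6035×10^5 km.
Half the transfer-orbit period gives t = π√(a_t³/μ) = 87250 s.
Converting: 87250 s ÷ 3600 s/hour = 24.2 hours.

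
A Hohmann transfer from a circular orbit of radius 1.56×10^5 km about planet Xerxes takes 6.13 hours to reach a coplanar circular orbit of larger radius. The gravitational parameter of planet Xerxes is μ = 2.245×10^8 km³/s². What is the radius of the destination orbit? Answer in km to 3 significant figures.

Transfer time t = 6.13 hours = 22068 s, and t = π√(a_t³/μ).
So a_t = (μ t²/π²)^(1/3) = (2.245×10^8 × (22068)² / π²)^(1/3) = 2.2292×10^5 km.
Since a_t = (r₁ + r₂)/2, r₂ = 2a_t − r₁ = 2×2.2292×10^5 − 1.560×10^5 = 2.8984×10^5 km.

r₂ = 2.90×10^5 km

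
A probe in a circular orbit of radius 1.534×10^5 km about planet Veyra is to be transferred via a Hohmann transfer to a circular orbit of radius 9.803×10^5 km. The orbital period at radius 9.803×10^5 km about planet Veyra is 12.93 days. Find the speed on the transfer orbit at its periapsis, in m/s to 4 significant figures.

v = 18330 m/s

From Kepler's third law T² = 4π²r³/μ at r = 9.803×10^5 km, T = 12.93 days = 12.93 × 86400 s = 1.117152×10^6 s: μ = 4π²r³/T² = 2.97997×10^7 km³/s².
The Hohmann ellipse has a_t = (r₁ + r₂)/2 = 5.6685×10^5 km.
The periapsis of the transfer ellipse is at r = 1.534×10^5 km.
From the vis-viva equation, v = √[μ(2/r − 1/a_t)] = 18.33 km/s.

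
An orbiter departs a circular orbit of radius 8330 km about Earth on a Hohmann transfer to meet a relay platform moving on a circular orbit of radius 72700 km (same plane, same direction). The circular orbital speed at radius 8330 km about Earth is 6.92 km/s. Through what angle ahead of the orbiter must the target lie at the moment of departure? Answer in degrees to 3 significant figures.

From the circular-orbit relation v² = μ/r at r = 8330 km: μ = v²r = (6.92)² × 8330 = 3.98894×10^5 km³/s².
The Hohmann ellipse has a_t = (r₁ + r₂)/2 = 40515 km.
Transfer time t = π√(a_t³/μ) = 40564.4 s.
The target's mean motion on its circular orbit is ω₂ = √(μ/r₂³) = 3.22201×10^-5 rad/s.
Angle swept by the target during transfer: ω₂·t = 1.306989 rad = 74.88°.
Arrival is 180° from departure on the ellipse, so φ = 180° − 74.88° = 105°.

φ = 105°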